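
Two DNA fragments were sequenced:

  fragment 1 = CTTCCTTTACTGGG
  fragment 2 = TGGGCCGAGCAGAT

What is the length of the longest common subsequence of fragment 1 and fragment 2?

Match T [2,1] → C [4,5] → C [5,6] → A [9,8] → C [10,10] → T [11,14] — 6 bases in the same relative order in both. Since dp[14][14] = 6, nothing longer is possible.

6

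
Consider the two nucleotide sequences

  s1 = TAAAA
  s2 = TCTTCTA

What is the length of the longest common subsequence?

2

Taking T (s1 #1, s2 #6) → A (s1 #5, s2 #7) gives a common subsequence of length 2, and the DP table's final entry dp[5][7] is also 2, so no common subsequence is longer.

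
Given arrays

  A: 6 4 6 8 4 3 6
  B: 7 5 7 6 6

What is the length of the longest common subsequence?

2

Let dp[i][j] be the LCS length of the first i values of A and the first j values of B. dp[i][j] = dp[i-1][j-1]+1 when the i-th and j-th values match, else max(dp[i-1][j], dp[i][j-1]).
    ·  7  5  7  6  6
 ·  0  0  0  0  0  0
 6  0  0  0  0  1  1
 4  0  0  0  0  1  1
 6  0  0  0  0  1  2
 8  0  0  0  0  1  2
 4  0  0  0  0  1  2
 3  0  0  0  0  1  2
 6  0  0  0  0  1  2
dp[7][5] = 2. One LCS (by backtracking along matches): 6, 6.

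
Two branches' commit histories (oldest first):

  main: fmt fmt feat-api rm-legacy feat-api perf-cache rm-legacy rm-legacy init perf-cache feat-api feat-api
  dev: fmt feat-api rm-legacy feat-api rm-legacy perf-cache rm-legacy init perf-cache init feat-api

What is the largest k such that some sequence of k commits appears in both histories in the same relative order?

Pick fmt [2,1] → feat-api [3,2] → rm-legacy [4,3] → feat-api [5,4] → perf-cache [6,6] → rm-legacy [8,7] → init [9,8] → perf-cache [10,9] → feat-api [12,11]; all 9 commits appear in both, in order, and the DP table's final entry dp[12][11] is also 9, so no common subsequence is longer.

9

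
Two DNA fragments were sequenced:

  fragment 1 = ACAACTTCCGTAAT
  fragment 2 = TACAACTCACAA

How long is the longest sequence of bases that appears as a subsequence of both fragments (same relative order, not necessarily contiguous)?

One common subsequence of length 10: A at fragment 1[1]=fragment 2[2] → C at fragment 1[2]=fragment 2[3] → A at fragment 1[3]=fragment 2[4] → A at fragment 1[4]=fragment 2[5] → C at fragment 1[5]=fragment 2[6] → T at fragment 1[7]=fragment 2[7] → C at fragment 1[8]=fragment 2[8] → C at fragment 1[9]=fragment 2[10] → A at fragment 1[12]=fragment 2[11] → A at fragment 1[13]=fragment 2[12], and the DP table's final entry dp[14][12] is also 10, so no common subsequence is longer.

10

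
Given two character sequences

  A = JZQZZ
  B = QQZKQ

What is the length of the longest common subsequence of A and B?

Let dp[i][j] be the LCS length of the first i characters of A and the first j characters of B. dp[i][j] = dp[i-1][j-1]+1 when the i-th and j-th characters match, else max(dp[i-1][j], dp[i][j-1]).
    ·  Q  Q  Z  K  Q
 ·  0  0  0  0  0  0
 J  0  0  0  0  0  0
 Z  0  0  0  1  1  1
 Q  0  1  1  1  1  2
 Z  0  1  1  2  2  2
 Z  0  1  1  2  2  2
dp[5][5] = 2. One LCS (by backtracking along matches): ZQ.

2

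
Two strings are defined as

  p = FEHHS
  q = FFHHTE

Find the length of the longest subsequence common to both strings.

3

Let dp[i][j] be the LCS length of the first i characters of p and the first j characters of q. dp[i][j] = dp[i-1][j-1]+1 when the i-th and j-th characters match, else max(dp[i-1][j], dp[i][j-1]).
    ·  F  F  H  H  T  E
 ·  0  0  0  0  0  0  0
 F  0  1  1  1  1  1  1
 E  0  1  1  1  1  1  2
 H  0  1  1  2  2  2  2
 H  0  1  1  2  3  3  3
 S  0  1  1  2  3  3  3
dp[5][6] = 3. One LCS (by backtracking along matches): FHH.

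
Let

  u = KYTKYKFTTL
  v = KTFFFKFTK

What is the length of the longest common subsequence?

Match K (u #1, v #1), T (u #3, v #2), K (u #6, v #6), F (u #7, v #7), T (u #8, v #8) — 5 characters in the same relative order in both. Since dp[10][9] = 5, nothing longer is possible.

5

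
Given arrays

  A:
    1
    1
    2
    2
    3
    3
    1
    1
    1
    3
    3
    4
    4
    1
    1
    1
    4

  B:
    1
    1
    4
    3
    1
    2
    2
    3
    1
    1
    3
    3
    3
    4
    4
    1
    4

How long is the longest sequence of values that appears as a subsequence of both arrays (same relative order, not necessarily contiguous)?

13

Pick 1 (A #1, B #2); then 1 (A #2, B #5); then 2 (A #3, B #6); then 2 (A #4, B #7); then 3 (A #6, B #8); then 1 (A #7, B #9); then 1 (A #8, B #10); then 3 (A #10, B #12); then 3 (A #11, B #13); then 4 (A #12, B #14); then 4 (A #13, B #15); then 1 (A #16, B #16); then 4 (A #17, B #17); all 13 values appear in both, in order. dp[17][17] = 13 confirms this is the maximum.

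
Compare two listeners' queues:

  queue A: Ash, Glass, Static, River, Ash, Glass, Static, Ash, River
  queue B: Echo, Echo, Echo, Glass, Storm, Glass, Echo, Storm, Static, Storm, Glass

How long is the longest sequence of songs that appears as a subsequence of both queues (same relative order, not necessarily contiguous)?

3

Match Glass at queue A[2]=queue B[6]; then Static at queue A[3]=queue B[9]; then Glass at queue A[6]=queue B[11] — 3 songs in the same relative order in both. The LCS DP gives dp[9][11] = 3, so this is optimal.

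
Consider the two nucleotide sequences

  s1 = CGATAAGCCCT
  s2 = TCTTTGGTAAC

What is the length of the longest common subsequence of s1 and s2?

Pick C at s1[1]=s2[2]; then G at s1[2]=s2[7]; then T at s1[4]=s2[8]; then A at s1[5]=s2[9]; then A at s1[6]=s2[10]; then C at s1[10]=s2[11]; all 6 bases appear in both, in order. Since dp[11][11] = 6, nothing longer is possible.

6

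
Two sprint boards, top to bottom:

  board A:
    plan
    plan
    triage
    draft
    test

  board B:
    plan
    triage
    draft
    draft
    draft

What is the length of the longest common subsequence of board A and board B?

Match plan at board A[2]=board B[1]; then triage at board A[3]=board B[2]; then draft at board A[4]=board B[5] — 3 tasks in the same relative order in both, and the DP table's final entry dp[5][5] is also 3, so no common subsequence is longer.

3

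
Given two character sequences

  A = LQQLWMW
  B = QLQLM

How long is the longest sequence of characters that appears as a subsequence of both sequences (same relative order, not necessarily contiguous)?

4

Match L at A[1]=B[2]; then Q at A[3]=B[3]; then L at A[4]=B[4]; then M at A[6]=B[5] — 4 characters in the same relative order in both. dp[7][5] = 4 confirms this is the maximum.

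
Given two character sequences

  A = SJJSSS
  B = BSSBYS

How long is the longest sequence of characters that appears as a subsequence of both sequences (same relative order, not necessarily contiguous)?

One common subsequence of length 3: S at A[1]=B[2]; then S at A[4]=B[3]; then S at A[6]=B[6]. dp[6][6] = 3 confirms this is the maximum.

3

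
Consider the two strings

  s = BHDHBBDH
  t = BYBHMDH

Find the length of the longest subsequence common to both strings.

4

Let dp[i][j] be the LCS length of the first i characters of s and the first j characters of t. dp[i][j] = dp[i-1][j-1]+1 when the i-th and j-th characters match, else max(dp[i-1][j], dp[i][j-1]).
    ·  B  Y  B  H  M  D  H
 ·  0  0  0  0  0  0  0  0
 B  0  1  1  1  1  1  1  1
 H  0  1  1  1  2  2  2  2
 D  0  1  1  1  2  2  3  3
 H  0  1  1  1  2  2  3  4
 B  0  1  1  2  2  2  3  4
 B  0  1  1  2  2  2  3  4
 D  0  1  1  2  2  2  3  4
 H  0  1  1  2  3  3  3  4
dp[8][7] = 4. One LCS (by backtracking along matches): BHDH.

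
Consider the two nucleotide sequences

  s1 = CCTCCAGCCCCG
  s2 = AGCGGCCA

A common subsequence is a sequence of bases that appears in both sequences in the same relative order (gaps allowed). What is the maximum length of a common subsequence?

Taking A at s1[6]=s2[1], G at s1[7]=s2[2], C at s1[8]=s2[3], C at s1[9]=s2[6], C at s1[10]=s2[7] gives a common subsequence of length 5, and the DP table's final entry dp[12][8] is also 5, so no common subsequence is longer.

5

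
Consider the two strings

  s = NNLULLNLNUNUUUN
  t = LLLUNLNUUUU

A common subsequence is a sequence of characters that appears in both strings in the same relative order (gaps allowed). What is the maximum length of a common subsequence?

Taking L at s[3]=t[1]; then L at s[5]=t[2]; then L at s[6]=t[3]; then N at s[7]=t[5]; then L at s[8]=t[6]; then N at s[9]=t[7]; then U at s[10]=t[8]; then U at s[12]=t[9]; then U at s[13]=t[10]; then U at s[14]=t[11] gives a common subsequence of length 10. dp[15][11] = 10 confirms this is the maximum.

10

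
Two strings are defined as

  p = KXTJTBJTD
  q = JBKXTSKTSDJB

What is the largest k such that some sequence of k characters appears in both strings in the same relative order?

Let dp[i][j] be the LCS length of the first i characters of p and the first j characters of q. dp[i][j] = dp[i-1][j-1]+1 when the i-th and j-th characters match, else max(dp[i-1][j], dp[i][j-1]).
    ·  J  B  K  X  T  S  K  T  S  D  J  B
 ·  0  0  0  0  0  0  0  0  0  0  0  0  0
 K  0  0  0  1  1  1  1  1  1  1  1  1  1
 X  0  0  0  1  2  2  2  2  2  2  2  2  2
 T  0  0  0  1  2  3  3  3  3  3  3  3  3
 J  0  1  1  1  2  3  3  3  3  3  3  4  4
 T  0  1  1  1  2  3  3  3  4  4  4  4  4
 B  0  1  2  2  2  3  3  3  4  4  4  4  5
 J  0  1  2  2  2  3  3  3  4  4  4  5  5
 T  0  1  2  2  2  3  3  3  4  4  4  5  5
 D  0  1  2  2  2  3  3  3  4  4  5  5  5
dp[9][12] = 5. One LCS (by backtracking along matches): KXTJB.

5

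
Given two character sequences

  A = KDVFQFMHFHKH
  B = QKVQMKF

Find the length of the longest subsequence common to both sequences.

Taking K at A[1]=B[2], then V at A[3]=B[3], then Q at A[5]=B[4], then M at A[7]=B[5], then F at A[9]=B[7] gives a common subsequence of length 5. Since dp[12][7] = 5, nothing longer is possible.

5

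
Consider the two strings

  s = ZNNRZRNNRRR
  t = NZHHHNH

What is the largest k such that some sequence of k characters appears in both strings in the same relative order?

Match N at s[3]=t[1], then Z at s[5]=t[2], then N at s[7]=t[6] — 3 characters in the same relative order in both. dp[11][7] = 3 confirms this is the maximum.

3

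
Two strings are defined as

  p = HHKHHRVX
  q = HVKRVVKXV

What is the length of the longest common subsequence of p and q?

5

Let dp[i][j] be the LCS length of the first i characters of p and the first j characters of q. dp[i][j] = dp[i-1][j-1]+1 when the i-th and j-th characters match, else max(dp[i-1][j], dp[i][j-1]).
    ·  H  V  K  R  V  V  K  X  V
 ·  0  0  0  0  0  0  0  0  0  0
 H  0  1  1  1  1  1  1  1  1  1
 H  0  1  1  1  1  1  1  1  1  1
 K  0  1  1  2  2  2  2  2  2  2
 H  0  1  1  2  2  2  2  2  2  2
 H  0  1  1  2  2  2  2  2  2  2
 R  0  1  1  2  3  3  3  3  3  3
 V  0  1  2  2  3  4  4  4  4  4
 X  0  1  2  2  3  4  4  4  5  5
dp[8][9] = 5. One LCS (by backtracking along matches): HKRVX.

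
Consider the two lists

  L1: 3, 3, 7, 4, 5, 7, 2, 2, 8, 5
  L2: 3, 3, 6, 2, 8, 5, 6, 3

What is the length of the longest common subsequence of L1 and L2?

Pick 3 (L1 #1, L2 #1) → 3 (L1 #2, L2 #2) → 2 (L1 #8, L2 #4) → 8 (L1 #9, L2 #5) → 5 (L1 #10, L2 #6); all 5 values appear in both, in order. The LCS DP gives dp[10][8] = 5, so this is optimal.

5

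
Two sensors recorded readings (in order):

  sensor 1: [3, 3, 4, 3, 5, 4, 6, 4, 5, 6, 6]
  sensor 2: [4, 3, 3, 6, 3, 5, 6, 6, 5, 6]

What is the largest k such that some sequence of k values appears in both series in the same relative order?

7

Match 3 at sensor 1[1]=sensor 2[2], 3 at sensor 1[2]=sensor 2[3], 3 at sensor 1[4]=sensor 2[5], 5 at sensor 1[5]=sensor 2[6], 6 at sensor 1[7]=sensor 2[8], 5 at sensor 1[9]=sensor 2[9], 6 at sensor 1[11]=sensor 2[10] — 7 values in the same relative order in both. The LCS DP gives dp[11][10] = 7, so this is optimal.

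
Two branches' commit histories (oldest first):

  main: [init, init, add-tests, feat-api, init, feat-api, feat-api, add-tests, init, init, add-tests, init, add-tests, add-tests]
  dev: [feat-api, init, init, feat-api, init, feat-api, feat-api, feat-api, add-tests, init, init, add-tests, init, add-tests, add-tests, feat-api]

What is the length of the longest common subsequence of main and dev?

Match init [1,2] → init [2,3] → feat-api [4,4] → init [5,5] → feat-api [6,7] → feat-api [7,8] → add-tests [8,9] → init [9,10] → init [10,11] → add-tests [11,12] → init [12,13] → add-tests [13,14] → add-tests [14,15] — 13 commits in the same relative order in both. dp[14][16] = 13 confirms this is the maximum.

13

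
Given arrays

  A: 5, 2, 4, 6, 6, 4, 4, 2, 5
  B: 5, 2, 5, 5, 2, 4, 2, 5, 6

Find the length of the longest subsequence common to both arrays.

Pick 5 (A #1, B #4), then 2 (A #2, B #5), then 4 (A #7, B #6), then 2 (A #8, B #7), then 5 (A #9, B #8); all 5 values appear in both, in order. dp[9][9] = 5 confirms this is the maximum.

5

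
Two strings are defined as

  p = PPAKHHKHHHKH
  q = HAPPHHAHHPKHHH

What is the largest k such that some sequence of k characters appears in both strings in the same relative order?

9

Pick P at p[1]=q[3]; then P at p[2]=q[4]; then A at p[3]=q[7]; then H at p[5]=q[8]; then H at p[6]=q[9]; then K at p[7]=q[11]; then H at p[9]=q[12]; then H at p[10]=q[13]; then H at p[12]=q[14]; all 9 characters appear in both, in order, and the DP table's final entry dp[12][14] is also 9, so no common subsequence is longer.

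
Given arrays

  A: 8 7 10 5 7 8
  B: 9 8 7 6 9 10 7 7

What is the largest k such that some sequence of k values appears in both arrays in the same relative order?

4

One common subsequence of length 4: 8 (A #1, B #2), 7 (A #2, B #3), 10 (A #3, B #6), 7 (A #5, B #8). The LCS DP gives dp[6][8] = 4, so this is optimal.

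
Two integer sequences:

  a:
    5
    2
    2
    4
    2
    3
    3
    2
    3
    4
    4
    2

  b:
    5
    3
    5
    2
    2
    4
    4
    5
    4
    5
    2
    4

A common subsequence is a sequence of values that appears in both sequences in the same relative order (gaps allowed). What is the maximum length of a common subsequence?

7

Let dp[i][j] be the LCS length of the first i values of a and the first j values of b. dp[i][j] = dp[i-1][j-1]+1 when the i-th and j-th values match, else max(dp[i-1][j], dp[i][j-1]).
    ·  5  3  5  2  2  4  4  5  4  5  2  4
 ·  0  0  0  0  0  0  0  0  0  0  0  0  0
 5  0  1  1  1  1  1  1  1  1  1  1  1  1
 2  0  1  1  1  2  2  2  2  2  2  2  2  2
 2  0  1  1  1  2  3  3  3  3  3  3  3  3
 4  0  1  1  1  2  3  4  4  4  4  4  4  4
 2  0  1  1  1  2  3  4  4  4  4  4  5  5
 3  0  1  2  2  2  3  4  4  4  4  4  5  5
 3  0  1  2  2  2  3  4  4  4  4  4  5  5
 2  0  1  2  2  3  3  4  4  4  4  4  5  5
 3  0  1  2  2  3  3  4  4  4  4  4  5  5
 4  0  1  2  2  3  3  4  5  5  5  5  5  6
 4  0  1  2  2  3  3  4  5  5  6  6  6  6
 2  0  1  2  2  3  4  4  5  5  6  6  7  7
dp[12][12] = 7. One LCS (by backtracking along matches): 5, 2, 2, 4, 4, 4, 2.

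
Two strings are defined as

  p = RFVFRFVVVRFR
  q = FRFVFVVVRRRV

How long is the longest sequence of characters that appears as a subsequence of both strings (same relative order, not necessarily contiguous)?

9

One common subsequence of length 9: R at p[1]=q[2]; then F at p[2]=q[3]; then V at p[3]=q[4]; then F at p[6]=q[5]; then V at p[7]=q[6]; then V at p[8]=q[7]; then V at p[9]=q[8]; then R at p[10]=q[10]; then R at p[12]=q[11]. dp[12][12] = 9 confirms this is the maximum.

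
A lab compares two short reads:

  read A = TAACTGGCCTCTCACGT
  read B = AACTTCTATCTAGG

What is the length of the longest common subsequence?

Match A at read A[2]=read B[1], A at read A[3]=read B[2], C at read A[4]=read B[3], T at read A[5]=read B[5], C at read A[8]=read B[6], T at read A[10]=read B[9], C at read A[11]=read B[10], T at read A[12]=read B[11], A at read A[14]=read B[12], G at read A[16]=read B[14] — 10 bases in the same relative order in both. Since dp[17][14] = 10, nothing longer is possible.

10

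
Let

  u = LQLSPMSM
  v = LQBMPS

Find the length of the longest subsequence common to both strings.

4

Match L at u[1]=v[1]; then Q at u[2]=v[2]; then P at u[5]=v[5]; then S at u[7]=v[6] — 4 characters in the same relative order in both, and the DP table's final entry dp[8][6] is also 4, so no common subsequence is longer.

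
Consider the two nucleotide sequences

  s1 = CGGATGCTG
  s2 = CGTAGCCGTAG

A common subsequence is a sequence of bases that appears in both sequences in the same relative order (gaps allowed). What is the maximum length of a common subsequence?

7

One common subsequence of length 7: C [1,1], G [2,2], A [4,4], G [6,5], C [7,7], T [8,9], G [9,11], and the DP table's final entry dp[9][11] is also 7, so no common subsequence is longer.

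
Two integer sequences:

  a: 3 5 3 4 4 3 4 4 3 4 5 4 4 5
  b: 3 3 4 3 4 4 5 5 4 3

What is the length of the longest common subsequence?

8

Pick 3 (a #1, b #1), then 3 (a #3, b #2), then 4 (a #5, b #3), then 3 (a #6, b #4), then 4 (a #7, b #5), then 4 (a #8, b #6), then 5 (a #11, b #8), then 4 (a #12, b #9); all 8 values appear in both, in order. Since dp[14][10] = 8, nothing longer is possible.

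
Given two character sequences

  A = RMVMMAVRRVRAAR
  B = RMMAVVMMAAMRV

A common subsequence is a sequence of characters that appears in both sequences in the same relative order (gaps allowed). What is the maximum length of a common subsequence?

9

One common subsequence of length 9: R at A[1]=B[1], then M at A[4]=B[2], then M at A[5]=B[3], then A at A[6]=B[4], then V at A[7]=B[5], then V at A[10]=B[6], then A at A[12]=B[9], then A at A[13]=B[10], then R at A[14]=B[12]. dp[14][13] = 9 confirms this is the maximum.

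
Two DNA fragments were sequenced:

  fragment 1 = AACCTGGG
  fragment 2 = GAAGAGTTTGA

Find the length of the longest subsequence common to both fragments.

5

Let dp[i][j] be the LCS length of the first i bases of fragment 1 and the first j bases of fragment 2. dp[i][j] = dp[i-1][j-1]+1 when the i-th and j-th bases match, else max(dp[i-1][j], dp[i][j-1]).
    ·  G  A  A  G  A  G  T  T  T  G  A
 ·  0  0  0  0  0  0  0  0  0  0  0  0
 A  0  0  1  1  1  1  1  1  1  1  1  1
 A  0  0  1  2  2  2  2  2  2  2  2  2
 C  0  0  1  2  2  2  2  2  2  2  2  2
 C  0  0  1  2  2  2  2  2  2  2  2  2
 T  0  0  1  2  2  2  2  3  3  3  3  3
 G  0  1  1  2  3  3  3  3  3  3  4  4
 G  0  1  1  2  3  3  4  4  4  4  4  4
 G  0  1  1  2  3  3  4  4  4  4  5  5
dp[8][11] = 5. One LCS (by backtracking along matches): AAGGG.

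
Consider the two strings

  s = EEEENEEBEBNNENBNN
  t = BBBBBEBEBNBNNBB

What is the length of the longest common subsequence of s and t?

Pick E [7,6], then B [8,7], then E [9,8], then B [10,9], then N [11,10], then N [12,12], then N [14,13], then B [15,15]; all 8 characters appear in both, in order. dp[17][15] = 8 confirms this is the maximum.

8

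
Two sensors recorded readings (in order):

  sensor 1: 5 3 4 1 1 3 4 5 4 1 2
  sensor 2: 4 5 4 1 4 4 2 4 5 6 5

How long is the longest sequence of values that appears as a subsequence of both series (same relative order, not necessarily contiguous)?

6

Let dp[i][j] be the LCS length of the first i values of sensor 1 and the first j values of sensor 2. dp[i][j] = dp[i-1][j-1]+1 when the i-th and j-th values match, else max(dp[i-1][j], dp[i][j-1]).
    ·  4  5  4  1  4  4  2  4  5  6  5
 ·  0  0  0  0  0  0  0  0  0  0  0  0
 5  0  0  1  1  1  1  1  1  1  1  1  1
 3  0  0  1  1  1  1  1  1  1  1  1  1
 4  0  1  1  2  2  2  2  2  2  2  2  2
 1  0  1  1  2  3  3  3  3  3  3  3  3
 1  0  1  1  2  3  3  3  3  3  3  3  3
 3  0  1  1  2  3  3  3  3  3  3  3  3
 4  0  1  1  2  3  4  4  4  4  4  4  4
 5  0  1  2  2  3  4  4  4  4  5  5  5
 4  0  1  2  3  3  4  5  5  5  5  5  5
 1  0  1  2  3  4  4  5  5  5  5  5  5
 2  0  1  2  3  4  4  5  6  6  6  6  6
dp[11][11] = 6. One LCS (by backtracking along matches): 5, 4, 1, 4, 4, 2.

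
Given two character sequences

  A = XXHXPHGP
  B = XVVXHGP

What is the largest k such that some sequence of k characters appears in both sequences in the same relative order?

Let dp[i][j] be the LCS length of the first i characters of A and the first j characters of B. dp[i][j] = dp[i-1][j-1]+1 when the i-th and j-th characters match, else max(dp[i-1][j], dp[i][j-1]).
    ·  X  V  V  X  H  G  P
 ·  0  0  0  0  0  0  0  0
 X  0  1  1  1  1  1  1  1
 X  0  1  1  1  2  2  2  2
 H  0  1  1  1  2  3  3  3
 X  0  1  1  1  2  3  3  3
 P  0  1  1  1  2  3  3  4
 H  0  1  1  1  2  3  3  4
 G  0  1  1  1  2  3  4  4
 P  0  1  1  1  2  3  4  5
dp[8][7] = 5. One LCS (by backtracking along matches): XXHGP.

5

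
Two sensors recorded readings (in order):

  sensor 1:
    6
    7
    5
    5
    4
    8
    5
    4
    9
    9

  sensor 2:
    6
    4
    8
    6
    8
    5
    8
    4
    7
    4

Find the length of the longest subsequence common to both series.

One common subsequence of length 5: 6 (sensor 1 #1, sensor 2 #1), 4 (sensor 1 #5, sensor 2 #2), 8 (sensor 1 #6, sensor 2 #5), 5 (sensor 1 #7, sensor 2 #6), 4 (sensor 1 #8, sensor 2 #10), and the DP table's final entry dp[10][10] is also 5, so no common subsequence is longer.

5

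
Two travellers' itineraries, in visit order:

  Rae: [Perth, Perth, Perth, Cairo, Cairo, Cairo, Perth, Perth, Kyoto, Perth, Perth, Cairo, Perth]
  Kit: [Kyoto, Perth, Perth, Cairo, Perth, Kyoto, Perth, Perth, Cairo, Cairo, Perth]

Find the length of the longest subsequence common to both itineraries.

One common subsequence of length 9: Perth at Rae[2]=Kit[2]; then Perth at Rae[3]=Kit[3]; then Cairo at Rae[6]=Kit[4]; then Perth at Rae[8]=Kit[5]; then Kyoto at Rae[9]=Kit[6]; then Perth at Rae[10]=Kit[7]; then Perth at Rae[11]=Kit[8]; then Cairo at Rae[12]=Kit[10]; then Perth at Rae[13]=Kit[11]. Since dp[13][11] = 9, nothing longer is possible.

9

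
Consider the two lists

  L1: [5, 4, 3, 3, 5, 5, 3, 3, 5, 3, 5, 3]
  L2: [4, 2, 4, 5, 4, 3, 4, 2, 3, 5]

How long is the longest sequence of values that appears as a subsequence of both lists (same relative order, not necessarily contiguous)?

5

Taking 5 at L1[1]=L2[4], then 4 at L1[2]=L2[5], then 3 at L1[3]=L2[6], then 3 at L1[10]=L2[9], then 5 at L1[11]=L2[10] gives a common subsequence of length 5, and the DP table's final entry dp[12][10] is also 5, so no common subsequence is longer.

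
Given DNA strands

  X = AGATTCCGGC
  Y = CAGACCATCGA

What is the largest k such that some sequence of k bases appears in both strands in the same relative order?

Let dp[i][j] be the LCS length of the first i bases of X and the first j bases of Y. dp[i][j] = dp[i-1][j-1]+1 when the i-th and j-th bases match, else max(dp[i-1][j], dp[i][j-1]).
    ·  C  A  G  A  C  C  A  T  C  G  A
 ·  0  0  0  0  0  0  0  0  0  0  0  0
 A  0  0  1  1  1  1  1  1  1  1  1  1
 G  0  0  1  2  2  2  2  2  2  2  2  2
 A  0  0  1  2  3  3  3  3  3  3  3  3
 T  0  0  1  2  3  3  3  3  4  4  4  4
 T  0  0  1  2  3  3  3  3  4  4  4  4
 C  0  1  1  2  3  4  4  4  4  5  5  5
 C  0  1  1  2  3  4  5  5  5  5  5  5
 G  0  1  1  2  3  4  5  5  5  5  6  6
 G  0  1  1  2  3  4  5  5  5  5  6  6
 C  0  1  1  2  3  4  5  5  5  6  6  6
dp[10][11] = 6. One LCS (by backtracking along matches): AGATCG.

6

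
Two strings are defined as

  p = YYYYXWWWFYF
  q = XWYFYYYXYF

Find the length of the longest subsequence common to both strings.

7

Let dp[i][j] be the LCS length of the first i characters of p and the first j characters of q. dp[i][j] = dp[i-1][j-1]+1 when the i-th and j-th characters match, else max(dp[i-1][j], dp[i][j-1]).
    ·  X  W  Y  F  Y  Y  Y  X  Y  F
 ·  0  0  0  0  0  0  0  0  0  0  0
 Y  0  0  0  1  1  1  1  1  1  1  1
 Y  0  0  0  1  1  2  2  2  2  2  2
 Y  0  0  0  1  1  2  3  3  3  3  3
 Y  0  0  0  1  1  2  3  4  4  4  4
 X  0  1  1  1  1  2  3  4  5  5  5
 W  0  1  2  2  2  2  3  4  5  5  5
 W  0  1  2  2  2  2  3  4  5  5  5
 W  0  1  2  2  2  2  3  4  5  5  5
 F  0  1  2  2  3  3  3  4  5  5  6
 Y  0  1  2  3  3  4  4  4  5  6  6
 F  0  1  2  3  4  4  4  4  5  6  7
dp[11][10] = 7. One LCS (by backtracking along matches): YYYYXYF.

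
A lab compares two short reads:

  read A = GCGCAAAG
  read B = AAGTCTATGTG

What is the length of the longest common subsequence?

4

Match G (read A #1, read B #3), then C (read A #2, read B #5), then G (read A #3, read B #9), then G (read A #8, read B #11) — 4 bases in the same relative order in both. The LCS DP gives dp[8][11] = 4, so this is optimal.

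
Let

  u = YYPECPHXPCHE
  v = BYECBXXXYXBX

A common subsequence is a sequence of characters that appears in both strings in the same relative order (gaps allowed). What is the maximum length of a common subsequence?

Pick Y at u[2]=v[2], E at u[4]=v[3], C at u[5]=v[4], X at u[8]=v[12]; all 4 characters appear in both, in order. The LCS DP gives dp[12][12] = 4, so this is optimal.

4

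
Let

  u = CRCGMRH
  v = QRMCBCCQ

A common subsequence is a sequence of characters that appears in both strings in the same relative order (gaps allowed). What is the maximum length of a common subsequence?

Taking C [1,6] → C [3,7] gives a common subsequence of length 2. Since dp[7][8] = 2, nothing longer is possible.

2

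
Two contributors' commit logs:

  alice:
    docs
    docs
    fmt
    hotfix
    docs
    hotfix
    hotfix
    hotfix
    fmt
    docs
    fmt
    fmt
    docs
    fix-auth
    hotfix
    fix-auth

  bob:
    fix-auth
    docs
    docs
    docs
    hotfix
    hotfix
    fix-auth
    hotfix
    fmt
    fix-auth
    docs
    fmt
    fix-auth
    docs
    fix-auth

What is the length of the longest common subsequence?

Match docs [1,2], then docs [2,3], then docs [5,4], then hotfix [6,5], then hotfix [7,6], then hotfix [8,8], then fmt [9,9], then docs [10,11], then fmt [11,12], then docs [13,14], then fix-auth [16,15] — 11 commits in the same relative order in both. Since dp[16][15] = 11, nothing longer is possible.

11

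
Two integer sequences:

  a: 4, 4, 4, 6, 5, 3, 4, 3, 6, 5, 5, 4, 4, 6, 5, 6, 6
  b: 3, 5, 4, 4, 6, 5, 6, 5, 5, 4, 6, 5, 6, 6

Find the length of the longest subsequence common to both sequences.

12

Pick 4 at a[2]=b[3] → 4 at a[3]=b[4] → 6 at a[4]=b[5] → 5 at a[5]=b[6] → 6 at a[9]=b[7] → 5 at a[10]=b[8] → 5 at a[11]=b[9] → 4 at a[13]=b[10] → 6 at a[14]=b[11] → 5 at a[15]=b[12] → 6 at a[16]=b[13] → 6 at a[17]=b[14]; all 12 values appear in both, in order. dp[17][14] = 12 confirms this is the maximum.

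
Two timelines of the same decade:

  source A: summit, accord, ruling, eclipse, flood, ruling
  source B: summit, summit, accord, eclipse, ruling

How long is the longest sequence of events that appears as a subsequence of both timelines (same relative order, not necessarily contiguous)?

4

Match summit [1,2], then accord [2,3], then eclipse [4,4], then ruling [6,5] — 4 events in the same relative order in both. The LCS DP gives dp[6][5] = 4, so this is optimal.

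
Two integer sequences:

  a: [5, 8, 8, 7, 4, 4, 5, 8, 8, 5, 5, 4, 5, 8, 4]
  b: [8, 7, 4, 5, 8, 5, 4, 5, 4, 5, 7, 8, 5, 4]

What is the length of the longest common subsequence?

Taking 8 [3,1], 7 [4,2], 4 [6,3], 5 [7,4], 8 [9,5], 5 [10,6], 5 [11,8], 4 [12,9], 5 [13,10], 8 [14,12], 4 [15,14] gives a common subsequence of length 11. Since dp[15][14] = 11, nothing longer is possible.

11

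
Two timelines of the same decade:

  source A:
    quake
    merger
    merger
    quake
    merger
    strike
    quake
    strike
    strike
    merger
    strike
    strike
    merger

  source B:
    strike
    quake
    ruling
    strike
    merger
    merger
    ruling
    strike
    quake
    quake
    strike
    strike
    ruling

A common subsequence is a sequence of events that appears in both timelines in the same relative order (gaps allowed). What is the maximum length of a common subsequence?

7

Taking quake at source A[1]=source B[2]; then merger at source A[2]=source B[5]; then merger at source A[3]=source B[6]; then quake at source A[4]=source B[9]; then quake at source A[7]=source B[10]; then strike at source A[8]=source B[11]; then strike at source A[9]=source B[12] gives a common subsequence of length 7. dp[13][13] = 7 confirms this is the maximum.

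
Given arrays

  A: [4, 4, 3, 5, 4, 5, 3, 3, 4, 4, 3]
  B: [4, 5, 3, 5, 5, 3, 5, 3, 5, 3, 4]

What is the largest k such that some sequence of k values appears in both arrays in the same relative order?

Let dp[i][j] be the LCS length of the first i values of A and the first j values of B. dp[i][j] = dp[i-1][j-1]+1 when the i-th and j-th values match, else max(dp[i-1][j], dp[i][j-1]).
    ·  4  5  3  5  5  3  5  3  5  3  4
 ·  0  0  0  0  0  0  0  0  0  0  0  0
 4  0  1  1  1  1  1  1  1  1  1  1  1
 4  0  1  1  1  1  1  1  1  1  1  1  2
 3  0  1  1  2  2  2  2  2  2  2  2  2
 5  0  1  2  2  3  3  3  3  3  3  3  3
 4  0  1  2  2  3  3  3  3  3  3  3  4
 5  0  1  2  2  3  4  4  4  4  4  4  4
 3  0  1  2  3  3  4  5  5  5  5  5  5
 3  0  1  2  3  3  4  5  5  6  6  6  6
 4  0  1  2  3  3  4  5  5  6  6  6  7
 4  0  1  2  3  3  4  5  5  6  6  6  7
 3  0  1  2  3  3  4  5  5  6  6  7  7
dp[11][11] = 7. One LCS (by backtracking along matches): 4, 3, 5, 5, 3, 3, 4.

7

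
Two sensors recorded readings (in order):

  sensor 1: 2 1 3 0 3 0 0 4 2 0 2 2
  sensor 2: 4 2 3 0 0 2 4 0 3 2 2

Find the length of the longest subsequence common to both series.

8

Match 2 (sensor 1 #1, sensor 2 #2), then 3 (sensor 1 #3, sensor 2 #3), then 0 (sensor 1 #4, sensor 2 #4), then 0 (sensor 1 #6, sensor 2 #5), then 4 (sensor 1 #8, sensor 2 #7), then 0 (sensor 1 #10, sensor 2 #8), then 2 (sensor 1 #11, sensor 2 #10), then 2 (sensor 1 #12, sensor 2 #11) — 8 values in the same relative order in both, and the DP table's final entry dp[12][11] is also 8, so no common subsequence is longer.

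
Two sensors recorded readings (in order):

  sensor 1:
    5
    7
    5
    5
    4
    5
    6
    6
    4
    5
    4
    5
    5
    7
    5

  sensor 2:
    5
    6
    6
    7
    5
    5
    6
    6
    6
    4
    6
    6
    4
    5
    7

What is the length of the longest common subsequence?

10

Pick 5 (sensor 1 #1, sensor 2 #1), then 7 (sensor 1 #2, sensor 2 #4), then 5 (sensor 1 #3, sensor 2 #5), then 5 (sensor 1 #4, sensor 2 #6), then 4 (sensor 1 #5, sensor 2 #10), then 6 (sensor 1 #7, sensor 2 #11), then 6 (sensor 1 #8, sensor 2 #12), then 4 (sensor 1 #11, sensor 2 #13), then 5 (sensor 1 #13, sensor 2 #14), then 7 (sensor 1 #14, sensor 2 #15); all 10 values appear in both, in order. dp[15][15] = 10 confirms this is the maximum.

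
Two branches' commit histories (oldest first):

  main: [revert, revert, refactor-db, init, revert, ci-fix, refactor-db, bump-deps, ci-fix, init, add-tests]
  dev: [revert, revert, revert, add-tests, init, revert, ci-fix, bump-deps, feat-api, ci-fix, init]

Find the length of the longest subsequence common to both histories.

8

One common subsequence of length 8: revert (main #1, dev #2), revert (main #2, dev #3), init (main #4, dev #5), revert (main #5, dev #6), ci-fix (main #6, dev #7), bump-deps (main #8, dev #8), ci-fix (main #9, dev #10), init (main #10, dev #11), and the DP table's final entry dp[11][11] is also 8, so no common subsequence is longer.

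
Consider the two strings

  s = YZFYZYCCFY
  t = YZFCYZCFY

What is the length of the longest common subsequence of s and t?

Let dp[i][j] be the LCS length of the first i characters of s and the first j characters of t. dp[i][j] = dp[i-1][j-1]+1 when the i-th and j-th characters match, else max(dp[i-1][j], dp[i][j-1]).
    ·  Y  Z  F  C  Y  Z  C  F  Y
 ·  0  0  0  0  0  0  0  0  0  0
 Y  0  1  1  1  1  1  1  1  1  1
 Z  0  1  2  2  2  2  2  2  2  2
 F  0  1  2  3  3  3  3  3  3  3
 Y  0  1  2  3  3  4  4  4  4  4
 Z  0  1  2  3  3  4  5  5  5  5
 Y  0  1  2  3  3  4  5  5  5  6
 C  0  1  2  3  4  4  5  6  6  6
 C  0  1  2  3  4  4  5  6  6  6
 F  0  1  2  3  4  4  5  6  7  7
 Y  0  1  2  3  4  5  5  6  7  8
dp[10][9] = 8. One LCS (by backtracking along matches): YZFYZCFY.

8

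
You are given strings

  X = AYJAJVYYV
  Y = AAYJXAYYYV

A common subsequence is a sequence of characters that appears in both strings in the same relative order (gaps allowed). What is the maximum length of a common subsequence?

Taking A at X[1]=Y[2], Y at X[2]=Y[3], J at X[3]=Y[4], A at X[4]=Y[6], Y at X[7]=Y[8], Y at X[8]=Y[9], V at X[9]=Y[10] gives a common subsequence of length 7. dp[9][10] = 7 confirms this is the maximum.

7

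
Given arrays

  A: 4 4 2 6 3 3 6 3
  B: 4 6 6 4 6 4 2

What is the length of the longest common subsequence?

3

One common subsequence of length 3: 4 at A[1]=B[4]; then 4 at A[2]=B[6]; then 2 at A[3]=B[7]. dp[8][7] = 3 confirms this is the maximum.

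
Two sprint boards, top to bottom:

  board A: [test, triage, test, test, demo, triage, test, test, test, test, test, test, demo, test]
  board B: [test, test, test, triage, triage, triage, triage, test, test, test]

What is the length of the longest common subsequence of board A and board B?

One common subsequence of length 7: test at board A[1]=board B[1] → test at board A[3]=board B[2] → test at board A[4]=board B[3] → triage at board A[6]=board B[7] → test at board A[11]=board B[8] → test at board A[12]=board B[9] → test at board A[14]=board B[10], and the DP table's final entry dp[14][10] is also 7, so no common subsequence is longer.

7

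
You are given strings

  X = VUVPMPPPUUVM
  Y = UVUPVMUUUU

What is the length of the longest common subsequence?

6

One common subsequence of length 6: V at X[1]=Y[2]; then U at X[2]=Y[3]; then V at X[3]=Y[5]; then M at X[5]=Y[6]; then U at X[9]=Y[9]; then U at X[10]=Y[10]. The LCS DP gives dp[12][10] = 6, so this is optimal.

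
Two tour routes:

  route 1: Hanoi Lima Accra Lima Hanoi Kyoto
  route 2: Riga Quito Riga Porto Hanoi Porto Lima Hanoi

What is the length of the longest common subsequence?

Pick Hanoi at route 1[1]=route 2[5], Lima at route 1[4]=route 2[7], Hanoi at route 1[5]=route 2[8]; all 3 stops appear in both, in order. The LCS DP gives dp[6][8] = 3, so this is optimal.

3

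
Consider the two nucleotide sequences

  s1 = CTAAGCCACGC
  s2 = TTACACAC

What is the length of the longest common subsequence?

6

Let dp[i][j] be the LCS length of the first i bases of s1 and the first j bases of s2. dp[i][j] = dp[i-1][j-1]+1 when the i-th and j-th bases match, else max(dp[i-1][j], dp[i][j-1]).
    ·  T  T  A  C  A  C  A  C
 ·  0  0  0  0  0  0  0  0  0
 C  0  0  0  0  1  1  1  1  1
 T  0  1  1  1  1  1  1  1  1
 A  0  1  1  2  2  2  2  2  2
 A  0  1  1  2  2  3  3  3  3
 G  0  1  1  2  2  3  3  3  3
 C  0  1  1  2  3  3  4  4  4
 C  0  1  1  2  3  3  4  4  5
 A  0  1  1  2  3  4  4  5  5
 C  0  1  1  2  3  4  5  5  6
 G  0  1  1  2  3  4  5  5  6
 C  0  1  1  2  3  4  5  5  6
dp[11][8] = 6. One LCS (by backtracking along matches): TAACAC.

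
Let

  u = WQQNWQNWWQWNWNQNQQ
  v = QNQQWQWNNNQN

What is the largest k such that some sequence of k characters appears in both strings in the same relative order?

10

Taking Q [2,1] → Q [3,3] → Q [6,4] → W [9,5] → Q [10,6] → W [11,7] → N [12,9] → N [14,10] → Q [15,11] → N [16,12] gives a common subsequence of length 10. The LCS DP gives dp[18][12] = 10, so this is optimal.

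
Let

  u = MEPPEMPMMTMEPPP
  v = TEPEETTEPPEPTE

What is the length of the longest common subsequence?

One common subsequence of length 8: E [2,2] → P [3,3] → E [5,5] → T [10,7] → E [12,8] → P [13,9] → P [14,10] → P [15,12]. dp[15][14] = 8 confirms this is the maximum.

8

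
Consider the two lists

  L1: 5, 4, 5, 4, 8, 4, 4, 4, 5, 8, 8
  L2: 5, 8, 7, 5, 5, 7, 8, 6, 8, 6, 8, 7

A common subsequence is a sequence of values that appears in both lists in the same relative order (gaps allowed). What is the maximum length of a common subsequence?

5

Pick 5 [1,4], 5 [3,5], 8 [5,7], 8 [10,9], 8 [11,11]; all 5 values appear in both, in order. Since dp[11][12] = 5, nothing longer is possible.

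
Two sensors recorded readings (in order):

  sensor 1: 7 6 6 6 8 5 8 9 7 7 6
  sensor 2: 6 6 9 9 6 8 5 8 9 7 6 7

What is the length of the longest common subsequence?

9

Let dp[i][j] be the LCS length of the first i values of sensor 1 and the first j values of sensor 2. dp[i][j] = dp[i-1][j-1]+1 when the i-th and j-th values match, else max(dp[i-1][j], dp[i][j-1]).
    ·  6  6  9  9  6  8  5  8  9  7  6  7
 ·  0  0  0  0  0  0  0  0  0  0  0  0  0
 7  0  0  0  0  0  0  0  0  0  0  1  1  1
 6  0  1  1  1  1  1  1  1  1  1  1  2  2
 6  0  1  2  2  2  2  2  2  2  2  2  2  2
 6  0  1  2  2  2  3  3  3  3  3  3  3  3
 8  0  1  2  2  2  3  4  4  4  4  4  4  4
 5  0  1  2  2  2  3  4  5  5  5  5  5  5
 8  0  1  2  2  2  3  4  5  6  6  6  6  6
 9  0  1  2  3  3  3  4  5  6  7  7  7  7
 7  0  1  2  3  3  3  4  5  6  7  8  8  8
 7  0  1  2  3  3  3  4  5  6  7  8  8  9
 6  0  1  2  3  3  4  4  5  6  7  8  9  9
dp[11][12] = 9. One LCS (by backtracking along matches): 6, 6, 6, 8, 5, 8, 9, 7, 7.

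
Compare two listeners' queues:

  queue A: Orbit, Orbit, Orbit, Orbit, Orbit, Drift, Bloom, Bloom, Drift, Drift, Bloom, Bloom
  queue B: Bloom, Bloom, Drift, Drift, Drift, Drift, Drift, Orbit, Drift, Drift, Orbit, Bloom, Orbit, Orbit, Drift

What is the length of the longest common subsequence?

5

One common subsequence of length 5: Orbit at queue A[1]=queue B[8], Orbit at queue A[2]=queue B[11], Orbit at queue A[4]=queue B[13], Orbit at queue A[5]=queue B[14], Drift at queue A[10]=queue B[15]. The LCS DP gives dp[12][15] = 5, so this is optimal.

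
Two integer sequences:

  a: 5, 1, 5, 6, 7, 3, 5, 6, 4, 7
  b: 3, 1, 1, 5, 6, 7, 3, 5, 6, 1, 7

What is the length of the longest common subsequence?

Let dp[i][j] be the LCS length of the first i values of a and the first j values of b. dp[i][j] = dp[i-1][j-1]+1 when the i-th and j-th values match, else max(dp[i-1][j], dp[i][j-1]).
    ·  3  1  1  5  6  7  3  5  6  1  7
 ·  0  0  0  0  0  0  0  0  0  0  0  0
 5  0  0  0  0  1  1  1  1  1  1  1  1
 1  0  0  1  1  1  1  1  1  1  1  2  2
 5  0  0  1  1  2  2  2  2  2  2  2  2
 6  0  0  1  1  2  3  3  3  3  3  3  3
 7  0  0  1  1  2  3  4  4  4  4  4  4
 3  0  1  1  1  2  3  4  5  5  5  5  5
 5  0  1  1  1  2  3  4  5  6  6  6  6
 6  0  1  1  1  2  3  4  5  6  7  7  7
 4  0  1  1  1  2  3  4  5  6  7  7  7
 7  0  1  1  1  2  3  4  5  6  7  7  8
dp[10][11] = 8. One LCS (by backtracking along matches): 1, 5, 6, 7, 3, 5, 6, 7.

8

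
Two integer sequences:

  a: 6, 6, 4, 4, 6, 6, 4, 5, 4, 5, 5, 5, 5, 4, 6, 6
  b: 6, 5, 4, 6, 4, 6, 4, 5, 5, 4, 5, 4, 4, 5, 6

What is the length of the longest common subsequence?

Match 6 (a #1, b #1), then 6 (a #2, b #4), then 4 (a #4, b #5), then 6 (a #6, b #6), then 4 (a #7, b #7), then 5 (a #8, b #9), then 4 (a #9, b #10), then 5 (a #10, b #11), then 5 (a #13, b #14), then 6 (a #16, b #15) — 10 values in the same relative order in both, and the DP table's final entry dp[16][15] is also 10, so no common subsequence is longer.

10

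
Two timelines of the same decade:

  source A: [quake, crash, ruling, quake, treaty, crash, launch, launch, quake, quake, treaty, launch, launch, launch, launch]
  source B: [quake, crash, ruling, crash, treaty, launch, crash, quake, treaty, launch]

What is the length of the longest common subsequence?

Pick quake at source A[1]=source B[1] → crash at source A[2]=source B[2] → ruling at source A[3]=source B[3] → treaty at source A[5]=source B[5] → crash at source A[6]=source B[7] → quake at source A[10]=source B[8] → treaty at source A[11]=source B[9] → launch at source A[15]=source B[10]; all 8 events appear in both, in order. dp[15][10] = 8 confirms this is the maximum.

8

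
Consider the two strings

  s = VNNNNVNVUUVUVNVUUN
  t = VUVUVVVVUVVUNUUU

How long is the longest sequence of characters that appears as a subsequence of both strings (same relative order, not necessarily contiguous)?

9

Taking V at s[1]=t[6], then V at s[6]=t[7], then V at s[8]=t[8], then U at s[9]=t[9], then V at s[11]=t[11], then U at s[12]=t[12], then N at s[14]=t[13], then U at s[16]=t[15], then U at s[17]=t[16] gives a common subsequence of length 9. dp[18][16] = 9 confirms this is the maximum.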